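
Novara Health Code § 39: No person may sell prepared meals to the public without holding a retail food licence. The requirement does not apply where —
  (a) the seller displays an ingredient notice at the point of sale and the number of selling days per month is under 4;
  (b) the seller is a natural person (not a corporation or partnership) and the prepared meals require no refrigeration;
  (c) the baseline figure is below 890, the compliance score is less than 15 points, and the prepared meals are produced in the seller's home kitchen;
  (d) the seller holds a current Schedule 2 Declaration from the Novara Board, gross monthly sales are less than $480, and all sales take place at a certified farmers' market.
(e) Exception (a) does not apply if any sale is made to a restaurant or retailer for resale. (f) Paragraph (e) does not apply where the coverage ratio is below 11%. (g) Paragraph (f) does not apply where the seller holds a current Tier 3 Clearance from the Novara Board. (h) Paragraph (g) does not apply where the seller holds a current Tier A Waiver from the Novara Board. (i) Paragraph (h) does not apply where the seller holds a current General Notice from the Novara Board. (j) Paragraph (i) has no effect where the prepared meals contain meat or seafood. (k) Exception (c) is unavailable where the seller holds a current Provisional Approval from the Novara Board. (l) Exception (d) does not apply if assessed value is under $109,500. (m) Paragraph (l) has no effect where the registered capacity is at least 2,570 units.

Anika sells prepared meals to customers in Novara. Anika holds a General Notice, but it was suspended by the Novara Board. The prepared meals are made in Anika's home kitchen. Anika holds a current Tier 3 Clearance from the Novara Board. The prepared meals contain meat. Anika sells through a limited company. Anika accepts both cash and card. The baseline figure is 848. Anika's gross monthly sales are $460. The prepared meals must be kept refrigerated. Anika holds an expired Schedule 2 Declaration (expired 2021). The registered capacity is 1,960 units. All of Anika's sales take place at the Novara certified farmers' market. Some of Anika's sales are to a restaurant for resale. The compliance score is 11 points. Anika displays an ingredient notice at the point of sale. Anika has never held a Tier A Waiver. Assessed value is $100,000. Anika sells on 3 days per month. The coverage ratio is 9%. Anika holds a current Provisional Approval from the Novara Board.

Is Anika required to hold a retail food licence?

Yes — Anika must hold a retail food licence.

Exception (a) is satisfied on its face — an ingredient notice is displayed; the number of selling days per month is 3, under the 4 limit. However, paragraphs (e)–(j) must be considered: (e) operates against (a): some sales are to a restaurant for resale. (f) would limit (e) — the coverage ratio is 9%, below the 11% limit — but (g) sets (f) aside: (g) operates against (f): a current Tier 3 Clearance is held. (h) is not engaged (no current Tier A Waiver is held), so (g) stands. Exception (a) does not apply.
Exception (b) fails — the seller operates through a limited company.
All of (c)'s requirements are met (the baseline figure is 848, below the 890 limit; the compliance score is 11 points, less than the 15 points limit; the prepared meals are home-kitchen produced). But: (k) operates against (c): a current Provisional Approval is held. (c) is therefore removed.
Exception (d) fails — no current Schedule 2 Declaration is held.
Every exception is unavailable, so the rule governs.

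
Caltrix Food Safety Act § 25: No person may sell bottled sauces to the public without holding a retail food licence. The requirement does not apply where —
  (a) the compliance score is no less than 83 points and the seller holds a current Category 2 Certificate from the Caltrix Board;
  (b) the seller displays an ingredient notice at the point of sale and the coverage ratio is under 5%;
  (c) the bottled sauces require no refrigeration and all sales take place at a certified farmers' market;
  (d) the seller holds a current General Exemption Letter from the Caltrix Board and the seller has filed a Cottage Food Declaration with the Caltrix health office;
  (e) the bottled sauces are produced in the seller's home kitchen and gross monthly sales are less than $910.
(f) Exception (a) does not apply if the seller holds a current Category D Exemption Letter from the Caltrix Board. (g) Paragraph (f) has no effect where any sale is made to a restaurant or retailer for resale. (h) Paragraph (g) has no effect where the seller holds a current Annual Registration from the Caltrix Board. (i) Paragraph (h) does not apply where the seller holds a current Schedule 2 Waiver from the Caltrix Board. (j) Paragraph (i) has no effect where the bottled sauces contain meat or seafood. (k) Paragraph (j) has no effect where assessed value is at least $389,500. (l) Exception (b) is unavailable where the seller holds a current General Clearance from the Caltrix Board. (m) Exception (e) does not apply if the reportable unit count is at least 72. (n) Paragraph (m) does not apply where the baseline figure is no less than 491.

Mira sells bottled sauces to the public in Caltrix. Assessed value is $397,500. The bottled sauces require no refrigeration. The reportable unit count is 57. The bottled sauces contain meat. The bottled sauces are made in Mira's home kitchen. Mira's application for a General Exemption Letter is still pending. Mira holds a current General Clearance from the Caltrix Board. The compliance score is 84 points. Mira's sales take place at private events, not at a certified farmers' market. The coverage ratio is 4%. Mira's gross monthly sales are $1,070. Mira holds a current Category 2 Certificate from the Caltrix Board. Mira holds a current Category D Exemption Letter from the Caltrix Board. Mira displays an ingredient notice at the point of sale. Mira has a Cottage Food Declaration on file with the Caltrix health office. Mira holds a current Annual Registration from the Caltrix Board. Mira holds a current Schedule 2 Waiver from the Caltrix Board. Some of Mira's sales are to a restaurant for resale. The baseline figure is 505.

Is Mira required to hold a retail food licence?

No — exception (a) applies; Mira is not required to hold a retail food licence.

All of (a)'s requirements are met (the compliance score is 84 points, meeting the 83 points threshold; a current Category 2 Certificate is held). As to paragraphs (f)–(k): (f) is triggered (a current Category D Exemption Letter is held), but yields to (g): (g) is triggered — some sales are to a restaurant for resale. (h) is engaged (a current Annual Registration is held), but is itself disapplied by (i): (i) applies — a current Schedule 2 Waiver is held. (j) is engaged (the bottled sauces contain meat), but is itself disapplied by (k): (k) operates against (j): assessed value is $397,500, meeting the $389,500 threshold. (a) remains available.
All of (b)'s requirements are met (an ingredient notice is displayed; the coverage ratio is 4%, under the 5% limit). However, paragraph (l) must be considered: (l) is engaged — a current General Clearance is held. So (b) is unavailable.
Exception (c) does not apply: sales are at private events, not a certified farmers' market.
Exception (d) does not apply: there is no General Exemption Letter in force.
Exception (e) does not apply: gross monthly sales are $1,070, not less than $910.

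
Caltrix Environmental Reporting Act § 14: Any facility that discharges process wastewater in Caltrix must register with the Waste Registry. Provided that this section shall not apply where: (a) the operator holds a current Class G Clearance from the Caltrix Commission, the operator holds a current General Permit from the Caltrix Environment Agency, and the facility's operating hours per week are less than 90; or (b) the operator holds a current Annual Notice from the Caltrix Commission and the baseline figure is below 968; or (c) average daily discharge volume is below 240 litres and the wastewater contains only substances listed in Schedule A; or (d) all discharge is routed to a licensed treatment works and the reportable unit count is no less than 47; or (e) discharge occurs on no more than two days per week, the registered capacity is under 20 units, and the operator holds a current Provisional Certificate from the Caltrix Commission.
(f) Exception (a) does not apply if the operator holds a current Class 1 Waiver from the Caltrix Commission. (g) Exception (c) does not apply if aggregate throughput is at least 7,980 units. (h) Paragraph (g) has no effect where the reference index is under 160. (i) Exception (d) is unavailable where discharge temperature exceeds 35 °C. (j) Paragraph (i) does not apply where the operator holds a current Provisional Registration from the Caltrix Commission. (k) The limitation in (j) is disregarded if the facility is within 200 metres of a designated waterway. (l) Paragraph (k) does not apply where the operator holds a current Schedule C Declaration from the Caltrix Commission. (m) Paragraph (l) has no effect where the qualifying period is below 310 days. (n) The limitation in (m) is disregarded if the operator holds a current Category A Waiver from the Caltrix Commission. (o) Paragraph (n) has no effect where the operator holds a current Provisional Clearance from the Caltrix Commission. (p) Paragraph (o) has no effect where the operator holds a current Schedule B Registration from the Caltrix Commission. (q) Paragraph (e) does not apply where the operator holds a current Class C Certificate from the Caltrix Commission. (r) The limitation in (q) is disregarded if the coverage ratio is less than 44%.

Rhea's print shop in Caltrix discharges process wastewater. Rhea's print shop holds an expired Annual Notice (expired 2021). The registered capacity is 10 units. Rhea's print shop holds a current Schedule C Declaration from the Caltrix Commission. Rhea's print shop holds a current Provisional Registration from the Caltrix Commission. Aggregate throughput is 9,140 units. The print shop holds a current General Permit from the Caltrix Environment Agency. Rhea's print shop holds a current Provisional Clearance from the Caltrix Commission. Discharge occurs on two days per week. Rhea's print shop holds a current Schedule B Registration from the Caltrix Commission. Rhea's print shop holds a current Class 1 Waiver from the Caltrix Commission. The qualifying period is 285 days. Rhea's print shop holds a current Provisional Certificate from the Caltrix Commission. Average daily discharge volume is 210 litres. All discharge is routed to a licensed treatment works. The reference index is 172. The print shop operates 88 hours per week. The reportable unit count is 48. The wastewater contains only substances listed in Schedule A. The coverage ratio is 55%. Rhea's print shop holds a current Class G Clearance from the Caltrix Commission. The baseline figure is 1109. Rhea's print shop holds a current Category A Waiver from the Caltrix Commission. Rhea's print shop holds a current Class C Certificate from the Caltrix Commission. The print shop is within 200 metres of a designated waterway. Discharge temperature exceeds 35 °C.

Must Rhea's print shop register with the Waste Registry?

No — exception (d) applies; Rhea's print shop is not required to register with the Waste Registry.

All of (a)'s requirements are met (a current Class G Clearance is held; a current General Permit is held; the facility's operating hours per week are 88, less than the 90 limit). Turning to paragraph (f): (f) operates — a current Class 1 Waiver is held. (a) is therefore removed.
Exception (b) fails — there is no Annual Notice in force.
Exception (c): average daily discharge volume is 210 litres, below the 240 litres limit; the wastewater is Schedule-A-only — every condition holds. But: (g) is triggered — aggregate throughput is 9,140 units, meeting the 7,980 units threshold. (h), which would lift (g), does not operate here — the reference index is 172, not under 160. Exception (c) does not apply.
Exception (d): discharge is routed to a licensed treatment works; the reportable unit count is 48, meeting the 47 threshold — every condition holds. Under paragraphs (i)–(p): (i) is engaged (discharge temperature exceeds 35 °C), but is displaced by (j): (j) operates against (i): a current Provisional Registration is held. (k) would limit (j) — the print shop is within 200 m of a designated waterway — but (l) sets (k) aside: (l) operates against (k): a current Schedule C Declaration is held. (m) applies (the qualifying period is 285 days, below the 310 days limit), but is displaced by (n): (n) is engaged — a current Category A Waiver is held. (o) would limit (n) — a current Provisional Clearance is held — but (p) sets (o) aside: (p) operates against (o): a current Schedule B Registration is held. So (d) applies.
Exception (e)'s conditions are all satisfied: discharge occurs on no more than two days per week; the registered capacity is 10 units, under the 20 units limit; a current Provisional Certificate is held. Turning to paragraphs (q)–(r): (q) is engaged — a current Class C Certificate is held. (r) does not operate here (the coverage ratio is 55%, not less than 44%), so (q) stands. So (e) is unavailable.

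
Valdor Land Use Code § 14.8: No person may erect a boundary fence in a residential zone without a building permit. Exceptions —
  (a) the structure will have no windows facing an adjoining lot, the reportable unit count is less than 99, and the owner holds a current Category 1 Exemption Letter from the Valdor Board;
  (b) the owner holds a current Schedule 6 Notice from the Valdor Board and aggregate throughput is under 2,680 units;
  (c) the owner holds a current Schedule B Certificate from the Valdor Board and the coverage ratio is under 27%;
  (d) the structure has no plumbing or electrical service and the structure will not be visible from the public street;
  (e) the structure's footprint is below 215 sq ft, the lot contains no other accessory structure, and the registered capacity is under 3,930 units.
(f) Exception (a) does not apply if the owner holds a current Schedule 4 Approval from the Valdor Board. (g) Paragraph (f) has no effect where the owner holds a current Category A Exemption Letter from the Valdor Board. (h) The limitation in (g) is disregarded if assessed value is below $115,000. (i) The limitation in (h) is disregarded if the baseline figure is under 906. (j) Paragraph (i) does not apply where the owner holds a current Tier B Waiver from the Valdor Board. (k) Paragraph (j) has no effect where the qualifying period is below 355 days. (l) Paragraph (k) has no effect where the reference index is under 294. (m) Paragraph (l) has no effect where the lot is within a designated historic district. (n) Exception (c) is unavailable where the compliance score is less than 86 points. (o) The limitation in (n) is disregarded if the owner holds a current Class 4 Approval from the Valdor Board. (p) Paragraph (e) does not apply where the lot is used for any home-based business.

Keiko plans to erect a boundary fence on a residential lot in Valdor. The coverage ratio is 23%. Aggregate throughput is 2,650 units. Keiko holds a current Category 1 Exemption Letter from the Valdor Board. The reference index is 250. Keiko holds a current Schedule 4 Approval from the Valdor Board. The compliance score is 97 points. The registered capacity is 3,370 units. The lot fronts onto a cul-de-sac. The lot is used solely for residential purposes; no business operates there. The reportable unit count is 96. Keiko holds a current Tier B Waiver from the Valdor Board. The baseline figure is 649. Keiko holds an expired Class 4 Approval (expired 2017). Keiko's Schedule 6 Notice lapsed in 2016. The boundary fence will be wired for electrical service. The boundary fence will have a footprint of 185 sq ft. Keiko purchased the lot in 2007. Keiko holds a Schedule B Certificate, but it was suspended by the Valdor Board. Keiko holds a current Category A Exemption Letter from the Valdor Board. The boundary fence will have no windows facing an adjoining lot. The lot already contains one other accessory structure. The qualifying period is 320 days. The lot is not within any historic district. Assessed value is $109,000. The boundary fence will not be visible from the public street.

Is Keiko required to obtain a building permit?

Yes — Keiko must obtain a building permit.

Exception (a)'s conditions are all satisfied: no windows face an adjoining lot; the reportable unit count is 96, less than the 99 limit; a current Category 1 Exemption Letter is held. But: (f) is engaged — a current Schedule 4 Approval is held. (g) would limit (f) — a current Category A Exemption Letter is held — but (h) sets (g) aside: (h) is triggered — assessed value is $109,000, below the $115,000 limit. (i) would limit (h) — the baseline figure is 649, under the 906 limit — but (j) sets (i) aside: (j) is triggered — a current Tier B Waiver is held. (k) is triggered (the qualifying period is 320 days, below the 355 days limit), but is itself disapplied by (l): (l) operates against (k): the reference index is 250, under the 294 limit. (m) is inapplicable (the lot is not in a historic district), so (l) stands. Exception (a) does not apply.
Exception (b) does not apply: no current Schedule 6 Notice is held.
Exception (c) fails — the Schedule B Certificate is not current.
Exception (d) fails — electrical service is planned.
Exception (e) requires that the lot contains no other accessory structure; but the lot already has another accessory structure, so (e) is unavailable.
No exception is made out. Keiko falls within the general rule.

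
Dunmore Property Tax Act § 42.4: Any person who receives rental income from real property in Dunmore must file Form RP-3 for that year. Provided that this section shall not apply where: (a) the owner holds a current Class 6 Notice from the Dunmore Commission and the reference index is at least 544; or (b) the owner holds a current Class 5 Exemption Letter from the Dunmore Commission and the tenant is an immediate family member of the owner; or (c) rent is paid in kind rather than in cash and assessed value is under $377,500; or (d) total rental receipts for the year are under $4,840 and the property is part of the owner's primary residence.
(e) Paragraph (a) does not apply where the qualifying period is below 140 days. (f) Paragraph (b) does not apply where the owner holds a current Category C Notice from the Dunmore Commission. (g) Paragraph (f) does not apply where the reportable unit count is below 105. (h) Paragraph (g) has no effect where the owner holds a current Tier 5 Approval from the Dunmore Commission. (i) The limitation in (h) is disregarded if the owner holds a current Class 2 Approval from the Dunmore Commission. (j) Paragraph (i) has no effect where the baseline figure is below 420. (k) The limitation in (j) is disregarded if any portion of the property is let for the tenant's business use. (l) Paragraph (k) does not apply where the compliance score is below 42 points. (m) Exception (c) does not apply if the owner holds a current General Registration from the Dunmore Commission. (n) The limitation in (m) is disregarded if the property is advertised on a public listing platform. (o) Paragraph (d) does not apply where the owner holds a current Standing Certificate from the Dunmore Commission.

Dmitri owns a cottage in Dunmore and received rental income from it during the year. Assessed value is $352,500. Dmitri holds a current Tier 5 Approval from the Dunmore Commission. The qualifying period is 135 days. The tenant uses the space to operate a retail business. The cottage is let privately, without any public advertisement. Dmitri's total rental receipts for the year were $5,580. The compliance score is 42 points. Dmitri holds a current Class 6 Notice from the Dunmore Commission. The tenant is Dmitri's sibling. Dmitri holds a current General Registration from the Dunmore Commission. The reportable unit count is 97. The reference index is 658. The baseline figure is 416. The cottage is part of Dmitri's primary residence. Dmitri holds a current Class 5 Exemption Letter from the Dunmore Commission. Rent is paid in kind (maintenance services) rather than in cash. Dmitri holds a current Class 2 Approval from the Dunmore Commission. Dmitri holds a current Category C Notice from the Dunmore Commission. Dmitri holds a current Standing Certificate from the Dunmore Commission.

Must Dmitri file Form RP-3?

Exception (a) is satisfied on its face — a current Class 6 Notice is held; the reference index is 658, meeting the 544 threshold. But applying paragraph (e): (e) operates against (a): the qualifying period is 135 days, below the 140 days limit. (a) is therefore removed.
All of (b)'s requirements are met (a current Class 5 Exemption Letter is held; the tenant is an immediate family member). Considering the limiting provisions: (f) would limit (b) — a current Category C Notice is held — but (g) sets (f) aside: (g) is triggered — the reportable unit count is 97, below the 105 limit. (h) would limit (g) — a current Tier 5 Approval is held — but (i) sets (h) aside: (i) operates against (h): a current Class 2 Approval is held. (j) operates (the baseline figure is 416, below the 420 limit), but is overridden by (k): (k) operates — the space is let for business use. (l), which would lift (k), is not triggered — the compliance score is 42 points, not below 42 points. Exception (b) stands.
Exception (c): rent is paid in kind; assessed value is $352,500, under the $377,500 limit — every condition holds. But applying paragraphs (m)–(n): (m) operates against (c): a current General Registration is held. (n), which would lift (m), is inapplicable — the property is let privately without advertisement. (c) is therefore removed.
Exception (d) requires that total rental receipts for the year are under $4,840; but total rental receipts for the year are $5,580, not under $4,840, so (d) is unavailable.

No — exception (b) applies; Dmitri is not required to file Form RP-3.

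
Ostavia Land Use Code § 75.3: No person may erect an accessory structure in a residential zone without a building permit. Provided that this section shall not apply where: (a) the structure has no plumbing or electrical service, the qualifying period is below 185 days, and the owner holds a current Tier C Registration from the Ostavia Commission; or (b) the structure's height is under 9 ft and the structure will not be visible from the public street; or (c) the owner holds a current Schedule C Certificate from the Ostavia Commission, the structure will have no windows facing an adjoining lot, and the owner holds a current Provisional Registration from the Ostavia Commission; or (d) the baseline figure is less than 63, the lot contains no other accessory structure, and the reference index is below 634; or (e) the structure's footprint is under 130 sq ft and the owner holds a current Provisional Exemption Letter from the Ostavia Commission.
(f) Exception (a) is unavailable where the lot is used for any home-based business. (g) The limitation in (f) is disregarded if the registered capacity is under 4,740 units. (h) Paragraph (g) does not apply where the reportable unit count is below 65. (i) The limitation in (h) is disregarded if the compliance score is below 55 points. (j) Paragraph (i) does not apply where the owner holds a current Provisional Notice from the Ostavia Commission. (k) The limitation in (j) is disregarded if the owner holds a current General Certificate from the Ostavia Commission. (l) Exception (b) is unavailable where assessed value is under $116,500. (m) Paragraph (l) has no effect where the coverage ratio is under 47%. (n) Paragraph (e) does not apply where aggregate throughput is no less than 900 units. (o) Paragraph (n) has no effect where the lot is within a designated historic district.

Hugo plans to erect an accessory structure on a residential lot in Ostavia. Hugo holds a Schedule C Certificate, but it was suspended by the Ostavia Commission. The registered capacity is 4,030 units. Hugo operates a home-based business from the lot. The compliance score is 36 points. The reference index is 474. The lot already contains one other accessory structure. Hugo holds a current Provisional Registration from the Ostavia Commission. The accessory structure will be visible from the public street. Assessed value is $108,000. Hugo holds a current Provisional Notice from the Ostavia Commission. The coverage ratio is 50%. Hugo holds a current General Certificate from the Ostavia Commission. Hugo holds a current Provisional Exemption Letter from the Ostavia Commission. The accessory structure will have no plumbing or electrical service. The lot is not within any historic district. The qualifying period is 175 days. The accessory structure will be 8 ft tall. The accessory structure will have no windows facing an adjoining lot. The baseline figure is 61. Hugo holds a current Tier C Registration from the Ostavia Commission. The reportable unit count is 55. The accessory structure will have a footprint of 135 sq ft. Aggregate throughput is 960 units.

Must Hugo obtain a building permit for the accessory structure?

No — exception (a) applies; Hugo does not need a building permit.

All of (a)'s requirements are met (there is no plumbing or electrical service; the qualifying period is 175 days, below the 185 days limit; a current Tier C Registration is held). Applying paragraphs (f)–(k): (f) would limit (a) — a home-based business operates on the lot — but (g) sets (f) aside: (g) operates against (f): the registered capacity is 4,030 units, under the 4,740 units limit. (h) would limit (g) — the reportable unit count is 55, below the 65 limit — but (i) sets (h) aside: (i) operates — the compliance score is 36 points, below the 55 points limit. (j) would limit (i) — a current Provisional Notice is held — but (k) sets (j) aside: (k) is triggered — a current General Certificate is held. So (a) applies.
Exception (b) requires that the structure will not be visible from the public street; but the structure will be visible from the street, so (b) is unavailable.
Exception (c) requires that the owner holds a current Schedule C Certificate from the Ostavia Commission; but the Schedule C Certificate is not current, so (c) is unavailable.
Exception (d) fails — the lot already has another accessory structure.
Exception (e) does not apply: the structure's footprint is 135 sq ft, not under 130 sq ft.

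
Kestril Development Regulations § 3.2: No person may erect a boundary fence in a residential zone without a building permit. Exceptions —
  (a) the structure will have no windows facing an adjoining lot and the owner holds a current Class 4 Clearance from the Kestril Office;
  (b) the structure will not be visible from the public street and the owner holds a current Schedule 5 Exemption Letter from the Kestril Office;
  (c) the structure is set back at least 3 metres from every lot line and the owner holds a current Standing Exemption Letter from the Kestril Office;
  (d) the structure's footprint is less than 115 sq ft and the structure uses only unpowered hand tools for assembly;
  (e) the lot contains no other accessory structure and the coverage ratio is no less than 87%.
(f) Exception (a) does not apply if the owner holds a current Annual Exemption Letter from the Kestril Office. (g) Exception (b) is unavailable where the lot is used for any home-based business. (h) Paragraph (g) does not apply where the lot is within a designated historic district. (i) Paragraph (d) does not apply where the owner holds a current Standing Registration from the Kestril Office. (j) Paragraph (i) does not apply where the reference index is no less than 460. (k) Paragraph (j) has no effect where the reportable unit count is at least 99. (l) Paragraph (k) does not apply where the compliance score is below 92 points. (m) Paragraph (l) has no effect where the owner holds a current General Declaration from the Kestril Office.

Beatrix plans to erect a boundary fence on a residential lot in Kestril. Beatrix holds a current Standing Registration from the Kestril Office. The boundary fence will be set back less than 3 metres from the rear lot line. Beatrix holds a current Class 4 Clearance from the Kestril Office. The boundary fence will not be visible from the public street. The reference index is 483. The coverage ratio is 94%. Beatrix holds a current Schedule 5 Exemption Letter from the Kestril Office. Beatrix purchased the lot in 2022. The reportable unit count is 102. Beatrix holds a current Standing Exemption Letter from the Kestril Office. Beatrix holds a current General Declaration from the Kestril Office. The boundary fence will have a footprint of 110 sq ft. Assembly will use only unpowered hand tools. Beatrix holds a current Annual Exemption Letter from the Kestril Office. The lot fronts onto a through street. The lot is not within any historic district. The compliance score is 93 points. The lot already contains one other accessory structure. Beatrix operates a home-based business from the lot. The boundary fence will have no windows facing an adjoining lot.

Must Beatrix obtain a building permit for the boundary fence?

Yes — Beatrix must obtain a building permit.

Exception (a) is satisfied on its face — no windows face an adjoining lot; a current Class 4 Clearance is held. However, paragraph (f) must be considered: (f) operates — a current Annual Exemption Letter is held. (a) is therefore removed.
Exception (b)'s conditions are all satisfied: the structure will not be visible from the street; a current Schedule 5 Exemption Letter is held. But: (g) is triggered — a home-based business operates on the lot. (h), which would lift (g), is not engaged — the lot is not in a historic district. (b) is therefore removed.
Exception (c) requires that the structure is set back at least 3 metres from every lot line; but the rear setback is under 3 m, so (c) is unavailable.
All of (d)'s requirements are met (the structure's footprint is 110 sq ft, less than the 115 sq ft limit; assembly uses only hand tools). However, paragraphs (i)–(m) must be considered: (i) is triggered — a current Standing Registration is held. (j) would limit (i) — the reference index is 483, meeting the 460 threshold — but (k) sets (j) aside: (k) operates against (j): the reportable unit count is 102, meeting the 99 threshold. (l), which would lift (k), is inapplicable — the compliance score is 93 points, not below 92 points. So (d) is unavailable.
Exception (e) fails — the lot already has another accessory structure.
No exception displaces § 3.2.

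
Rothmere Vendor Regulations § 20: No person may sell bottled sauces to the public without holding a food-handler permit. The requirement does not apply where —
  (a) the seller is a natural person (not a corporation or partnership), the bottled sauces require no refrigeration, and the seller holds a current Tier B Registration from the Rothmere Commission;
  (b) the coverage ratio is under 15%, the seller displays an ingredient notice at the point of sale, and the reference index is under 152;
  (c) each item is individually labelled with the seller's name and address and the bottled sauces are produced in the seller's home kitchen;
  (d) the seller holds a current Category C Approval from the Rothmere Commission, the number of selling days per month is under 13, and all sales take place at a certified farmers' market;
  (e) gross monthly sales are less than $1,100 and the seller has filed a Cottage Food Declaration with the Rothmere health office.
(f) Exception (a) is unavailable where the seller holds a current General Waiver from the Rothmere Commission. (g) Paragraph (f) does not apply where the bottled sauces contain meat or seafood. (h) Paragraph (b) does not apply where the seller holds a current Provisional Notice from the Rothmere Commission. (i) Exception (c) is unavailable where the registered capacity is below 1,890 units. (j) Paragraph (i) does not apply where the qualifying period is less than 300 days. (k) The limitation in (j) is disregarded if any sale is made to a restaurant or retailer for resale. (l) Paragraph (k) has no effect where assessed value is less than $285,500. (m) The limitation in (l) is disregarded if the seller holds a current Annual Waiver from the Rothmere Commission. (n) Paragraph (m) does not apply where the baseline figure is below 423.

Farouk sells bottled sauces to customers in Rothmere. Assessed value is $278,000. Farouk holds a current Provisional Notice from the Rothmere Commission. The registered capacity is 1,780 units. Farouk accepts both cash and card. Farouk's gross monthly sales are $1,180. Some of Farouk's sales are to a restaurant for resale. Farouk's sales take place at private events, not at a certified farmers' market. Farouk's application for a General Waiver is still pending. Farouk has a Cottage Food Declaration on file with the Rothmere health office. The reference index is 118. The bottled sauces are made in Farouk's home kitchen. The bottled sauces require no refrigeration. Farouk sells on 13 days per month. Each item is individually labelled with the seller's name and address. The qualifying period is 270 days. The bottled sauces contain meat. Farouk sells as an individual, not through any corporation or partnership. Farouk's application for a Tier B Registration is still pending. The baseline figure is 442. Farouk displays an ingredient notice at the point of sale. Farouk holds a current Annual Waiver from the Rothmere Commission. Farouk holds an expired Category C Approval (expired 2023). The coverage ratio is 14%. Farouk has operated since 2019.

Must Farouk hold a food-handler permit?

Yes — Farouk must hold a food-handler permit.

Exception (a) requires that the seller holds a current Tier B Registration from the Rothmere Commission; but there is no Tier B Registration in force, so (a) is unavailable.
All of (b)'s requirements are met (the coverage ratio is 14%, under the 15% limit; an ingredient notice is displayed; the reference index is 118, under the 152 limit). But applying paragraph (h): (h) is engaged — a current Provisional Notice is held. (b) is therefore removed.
Exception (c) is satisfied on its face — items are individually labelled; the bottled sauces are home-kitchen produced. But: (i) operates against (c): the registered capacity is 1,780 units, below the 1,890 units limit. (j) would limit (i) — the qualifying period is 270 days, less than the 300 days limit — but (k) sets (j) aside: (k) operates against (j): some sales are to a restaurant for resale. (l) would limit (k) — assessed value is $278,000, less than the $285,500 limit — but (m) sets (l) aside: (m) applies — a current Annual Waiver is held. (n), which would lift (m), is inapplicable — the baseline figure is 442, not below 423. So (c) is unavailable.
Exception (d) does not apply: there is no Category C Approval in force.
Exception (e) requires that gross monthly sales are less than $1,100; but gross monthly sales are $1,180, not less than $1,100, so (e) is unavailable.
None of the exceptions is available; § 20 applies in full.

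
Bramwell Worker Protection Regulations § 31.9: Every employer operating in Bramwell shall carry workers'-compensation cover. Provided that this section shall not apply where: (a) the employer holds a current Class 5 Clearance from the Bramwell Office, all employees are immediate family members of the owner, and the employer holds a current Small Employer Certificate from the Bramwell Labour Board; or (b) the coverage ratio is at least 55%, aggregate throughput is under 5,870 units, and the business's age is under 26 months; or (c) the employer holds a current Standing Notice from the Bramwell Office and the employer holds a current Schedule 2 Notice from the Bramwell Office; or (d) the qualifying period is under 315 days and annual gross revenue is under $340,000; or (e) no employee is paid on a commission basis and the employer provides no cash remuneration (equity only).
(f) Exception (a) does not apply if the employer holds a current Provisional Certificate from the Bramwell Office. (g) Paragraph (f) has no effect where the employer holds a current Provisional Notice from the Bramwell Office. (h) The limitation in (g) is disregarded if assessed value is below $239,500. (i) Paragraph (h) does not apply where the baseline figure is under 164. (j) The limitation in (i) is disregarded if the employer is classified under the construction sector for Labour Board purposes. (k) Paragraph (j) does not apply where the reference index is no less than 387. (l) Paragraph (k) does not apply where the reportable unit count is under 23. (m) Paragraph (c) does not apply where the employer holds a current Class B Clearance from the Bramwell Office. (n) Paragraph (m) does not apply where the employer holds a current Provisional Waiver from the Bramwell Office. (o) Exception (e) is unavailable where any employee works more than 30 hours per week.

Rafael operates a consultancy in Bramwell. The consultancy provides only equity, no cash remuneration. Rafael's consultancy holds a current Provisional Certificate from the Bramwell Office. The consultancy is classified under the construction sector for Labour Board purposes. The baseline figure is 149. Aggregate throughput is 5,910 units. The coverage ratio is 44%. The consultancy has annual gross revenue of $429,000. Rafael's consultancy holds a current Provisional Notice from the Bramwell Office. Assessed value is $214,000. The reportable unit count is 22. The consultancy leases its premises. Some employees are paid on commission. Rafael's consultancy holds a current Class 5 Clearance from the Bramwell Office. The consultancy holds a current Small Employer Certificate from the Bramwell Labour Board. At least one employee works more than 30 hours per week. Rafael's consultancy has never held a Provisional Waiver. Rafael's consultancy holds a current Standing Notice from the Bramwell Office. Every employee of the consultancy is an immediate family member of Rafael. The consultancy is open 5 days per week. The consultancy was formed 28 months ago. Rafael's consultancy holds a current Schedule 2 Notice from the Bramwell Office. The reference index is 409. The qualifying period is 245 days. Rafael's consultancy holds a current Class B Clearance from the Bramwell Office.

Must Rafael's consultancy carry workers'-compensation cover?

Yes — Rafael's consultancy must carry workers'-compensation cover.

Exception (a)'s conditions are all satisfied: a current Class 5 Clearance is held; every employee is an immediate family member; a current Small Employer Certificate is held. However, paragraphs (f)–(l) must be considered: (f) operates against (a): a current Provisional Certificate is held. (g) is engaged (a current Provisional Notice is held), but is itself disapplied by (h): (h) applies — assessed value is $214,000, below the $239,500 limit. (i) operates (the baseline figure is 149, under the 164 limit), but is itself disapplied by (j): (j) is triggered — the consultancy is classified under the construction sector. (k) would limit (j) — the reference index is 409, meeting the 387 threshold — but (l) sets (k) aside: (l) operates against (k): the reportable unit count is 22, under the 23 limit. Exception (a) does not apply.
Exception (b) fails — the coverage ratio is 44%, short of 55%.
Exception (c) is satisfied on its face — a current Standing Notice is held; a current Schedule 2 Notice is held. But applying paragraphs (m)–(n): (m) operates against (c): a current Class B Clearance is held. (n), which would lift (m), is inapplicable — the Provisional Waiver is not current. Exception (c) does not apply.
Exception (d) fails — annual gross revenue is $429,000, not under $340,000.
Exception (e) does not apply: some employees are paid on commission.
No exception applies. The general rule governs.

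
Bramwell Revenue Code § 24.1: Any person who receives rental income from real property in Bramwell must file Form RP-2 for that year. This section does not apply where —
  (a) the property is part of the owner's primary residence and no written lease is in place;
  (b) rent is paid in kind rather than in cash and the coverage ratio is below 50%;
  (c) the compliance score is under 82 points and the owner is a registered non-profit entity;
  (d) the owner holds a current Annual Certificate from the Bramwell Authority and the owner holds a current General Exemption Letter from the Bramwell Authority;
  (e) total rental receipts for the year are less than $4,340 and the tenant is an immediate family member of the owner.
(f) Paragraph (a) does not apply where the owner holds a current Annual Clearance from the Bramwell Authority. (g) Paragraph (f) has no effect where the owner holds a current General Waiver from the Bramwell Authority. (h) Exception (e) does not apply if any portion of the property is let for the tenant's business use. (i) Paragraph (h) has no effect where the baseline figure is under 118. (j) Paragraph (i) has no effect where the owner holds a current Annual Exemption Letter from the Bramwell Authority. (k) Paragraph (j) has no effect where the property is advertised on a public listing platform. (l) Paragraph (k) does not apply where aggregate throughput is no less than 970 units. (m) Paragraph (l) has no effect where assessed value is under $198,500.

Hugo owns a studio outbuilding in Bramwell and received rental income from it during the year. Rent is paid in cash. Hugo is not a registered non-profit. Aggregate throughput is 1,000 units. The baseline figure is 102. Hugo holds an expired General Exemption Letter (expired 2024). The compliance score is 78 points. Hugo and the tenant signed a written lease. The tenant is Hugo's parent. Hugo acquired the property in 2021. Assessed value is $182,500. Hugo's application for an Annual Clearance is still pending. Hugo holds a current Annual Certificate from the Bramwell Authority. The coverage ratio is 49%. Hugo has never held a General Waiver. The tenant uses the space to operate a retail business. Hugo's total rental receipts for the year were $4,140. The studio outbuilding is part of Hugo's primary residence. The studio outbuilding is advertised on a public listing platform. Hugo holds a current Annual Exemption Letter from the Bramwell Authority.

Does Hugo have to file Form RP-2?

No — exception (e) applies; Hugo is not required to file Form RP-2.

Exception (a) fails — a written lease is in place.
Exception (b) fails — rent is paid in cash.
Exception (c) fails — Hugo is not a registered non-profit.
Exception (d) does not apply: no current General Exemption Letter is held.
All of (e)'s requirements are met (total rental receipts for the year are $4,140, less than the $4,340 limit; the tenant is an immediate family member). Applying paragraphs (h)–(m): (h) would limit (e) — the space is let for business use — but (i) sets (h) aside: (i) operates — the baseline figure is 102, under the 118 limit. (j) would limit (i) — a current Annual Exemption Letter is held — but (k) sets (j) aside: (k) operates against (j): the property is publicly advertised. (l) is triggered (aggregate throughput is 1,000 units, meeting the 970 units threshold), but is displaced by (m): (m) is engaged — assessed value is $182,500, under the $198,500 limit. (e) remains available.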